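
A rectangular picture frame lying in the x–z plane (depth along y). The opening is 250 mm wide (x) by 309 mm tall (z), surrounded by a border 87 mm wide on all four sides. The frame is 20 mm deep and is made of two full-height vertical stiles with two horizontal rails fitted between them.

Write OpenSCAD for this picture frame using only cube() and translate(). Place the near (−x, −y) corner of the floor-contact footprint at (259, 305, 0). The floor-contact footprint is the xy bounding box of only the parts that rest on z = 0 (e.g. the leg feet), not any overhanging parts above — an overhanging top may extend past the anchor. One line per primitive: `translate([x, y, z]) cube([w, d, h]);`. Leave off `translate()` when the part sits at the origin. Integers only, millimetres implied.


translate([259, 305, 0]) cube([87, 20, 483]);
translate([596, 305, 0]) cube([87, 20, 483]);
translate([346, 305, 0]) cube([250, 20, 87]);
translate([346, 305, 396]) cube([250, 20, 87]);


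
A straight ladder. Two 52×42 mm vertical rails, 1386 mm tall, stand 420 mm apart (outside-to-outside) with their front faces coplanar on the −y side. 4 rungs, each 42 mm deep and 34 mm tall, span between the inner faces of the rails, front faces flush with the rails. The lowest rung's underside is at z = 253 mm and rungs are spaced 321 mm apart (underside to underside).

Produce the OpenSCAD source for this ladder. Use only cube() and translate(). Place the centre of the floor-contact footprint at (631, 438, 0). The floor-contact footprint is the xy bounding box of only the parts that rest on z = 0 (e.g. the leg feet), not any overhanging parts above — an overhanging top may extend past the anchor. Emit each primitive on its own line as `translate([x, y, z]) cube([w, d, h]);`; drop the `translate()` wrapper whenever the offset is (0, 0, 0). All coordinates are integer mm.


// rung span = 420 - 2*52 = 316
// rung[k] z = 253 + k*321
translate([421, 417, 0]) cube([52, 42, 1386]);
translate([789, 417, 0]) cube([52, 42, 1386]);
translate([473, 417, 253]) cube([316, 42, 34]);
translate([473, 417, 574]) cube([316, 42, 34]);
translate([473, 417, 895]) cube([316, 42, 34]);
translate([473, 417, 1216]) cube([316, 42, 34]);


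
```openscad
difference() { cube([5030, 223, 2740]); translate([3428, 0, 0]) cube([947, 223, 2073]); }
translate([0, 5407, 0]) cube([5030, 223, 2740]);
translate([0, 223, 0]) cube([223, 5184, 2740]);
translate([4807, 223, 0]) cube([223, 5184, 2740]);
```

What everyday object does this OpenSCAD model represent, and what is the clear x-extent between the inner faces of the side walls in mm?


A single room. The interior width is 4584 mm.

Four walls enclosing a rectangle with a door in the front wall — a room. Outside width 5030 minus two 223 mm walls gives 4584 mm.


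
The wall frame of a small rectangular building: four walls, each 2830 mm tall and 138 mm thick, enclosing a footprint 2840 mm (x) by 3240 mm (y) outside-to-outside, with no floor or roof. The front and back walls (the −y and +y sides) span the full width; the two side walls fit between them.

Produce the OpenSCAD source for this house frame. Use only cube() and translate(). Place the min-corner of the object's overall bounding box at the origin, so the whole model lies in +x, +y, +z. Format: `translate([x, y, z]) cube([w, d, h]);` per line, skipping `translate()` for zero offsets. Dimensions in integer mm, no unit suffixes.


cube([2840, 138, 2830]);
translate([0, 3102, 0]) cube([2840, 138, 2830]);
translate([0, 138, 0]) cube([138, 2964, 2830]);
translate([2702, 138, 0]) cube([138, 2964, 2830]);


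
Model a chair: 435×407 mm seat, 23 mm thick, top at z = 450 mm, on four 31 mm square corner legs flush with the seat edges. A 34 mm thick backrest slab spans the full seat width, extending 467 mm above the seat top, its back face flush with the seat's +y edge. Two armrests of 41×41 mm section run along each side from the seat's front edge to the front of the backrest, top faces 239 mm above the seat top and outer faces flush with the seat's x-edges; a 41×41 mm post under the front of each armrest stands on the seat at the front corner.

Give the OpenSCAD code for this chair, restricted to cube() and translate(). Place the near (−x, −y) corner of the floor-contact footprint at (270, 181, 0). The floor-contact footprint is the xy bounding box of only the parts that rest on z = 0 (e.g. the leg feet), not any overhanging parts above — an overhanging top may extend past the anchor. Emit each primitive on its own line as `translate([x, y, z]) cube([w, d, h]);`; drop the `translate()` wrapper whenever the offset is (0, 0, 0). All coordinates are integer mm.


translate([270, 181, 427]) cube([435, 407, 23]);
translate([270, 181, 0]) cube([31, 31, 427]);
translate([674, 181, 0]) cube([31, 31, 427]);
translate([270, 557, 0]) cube([31, 31, 427]);
translate([674, 557, 0]) cube([31, 31, 427]);
translate([270, 554, 450]) cube([435, 34, 467]);
translate([270, 181, 648]) cube([41, 373, 41]);
translate([664, 181, 648]) cube([41, 373, 41]);
translate([270, 181, 450]) cube([41, 41, 198]);
translate([664, 181, 450]) cube([41, 41, 198]);


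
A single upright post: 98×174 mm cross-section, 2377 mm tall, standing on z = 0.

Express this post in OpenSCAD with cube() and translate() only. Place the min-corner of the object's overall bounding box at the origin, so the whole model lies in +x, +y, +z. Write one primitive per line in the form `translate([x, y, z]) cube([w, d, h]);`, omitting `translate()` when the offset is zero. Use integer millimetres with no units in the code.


cube([98, 174, 2377]);


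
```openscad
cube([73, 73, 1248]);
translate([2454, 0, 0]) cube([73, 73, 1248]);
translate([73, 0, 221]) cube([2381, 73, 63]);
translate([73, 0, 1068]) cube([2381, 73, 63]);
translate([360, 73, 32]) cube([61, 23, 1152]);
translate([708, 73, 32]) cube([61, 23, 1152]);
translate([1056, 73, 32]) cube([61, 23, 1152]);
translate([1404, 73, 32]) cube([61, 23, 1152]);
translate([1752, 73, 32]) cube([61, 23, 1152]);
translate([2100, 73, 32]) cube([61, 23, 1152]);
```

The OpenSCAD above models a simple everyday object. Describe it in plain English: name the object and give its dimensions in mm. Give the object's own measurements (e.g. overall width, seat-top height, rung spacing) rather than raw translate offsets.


A fence section. Two 73×73 mm posts, 1248 mm tall, stand on the floor with a clear span of 2381 mm between their inner faces. Two horizontal rails of 73×63 mm section span the gap between the posts with their undersides at z = 221 mm and z = 1068 mm, flush with the posts' −y face. 6 pickets, each 61 mm wide, 23 mm thick and 1152 mm tall, are fixed to the +y face of the rails with their bottoms at z = 32 mm, spaced across the span with a 287 mm gap after the −x post and between neighbouring pickets, with 293 mm left before the +x post.


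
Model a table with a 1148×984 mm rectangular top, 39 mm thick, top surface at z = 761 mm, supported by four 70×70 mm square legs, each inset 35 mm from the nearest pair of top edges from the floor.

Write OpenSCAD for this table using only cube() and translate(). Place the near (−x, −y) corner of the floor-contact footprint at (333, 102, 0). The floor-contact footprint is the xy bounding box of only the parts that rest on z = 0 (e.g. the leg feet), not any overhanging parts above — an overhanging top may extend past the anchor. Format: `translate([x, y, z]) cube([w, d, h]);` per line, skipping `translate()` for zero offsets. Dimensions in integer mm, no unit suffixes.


translate([298, 67, 722]) cube([1148, 984, 39]);
translate([333, 102, 0]) cube([70, 70, 722]);
translate([1341, 102, 0]) cube([70, 70, 722]);
translate([333, 946, 0]) cube([70, 70, 722]);
translate([1341, 946, 0]) cube([70, 70, 722]);


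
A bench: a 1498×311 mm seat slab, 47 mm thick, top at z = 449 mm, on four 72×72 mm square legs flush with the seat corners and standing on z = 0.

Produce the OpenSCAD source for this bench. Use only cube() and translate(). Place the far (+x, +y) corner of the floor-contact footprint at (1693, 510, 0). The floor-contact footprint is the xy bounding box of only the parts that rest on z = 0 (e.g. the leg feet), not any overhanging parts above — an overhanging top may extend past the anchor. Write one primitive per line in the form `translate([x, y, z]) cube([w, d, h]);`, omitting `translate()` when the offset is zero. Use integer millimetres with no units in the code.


translate([195, 199, 402]) cube([1498, 311, 47]);
translate([195, 199, 0]) cube([72, 72, 402]);
translate([195, 438, 0]) cube([72, 72, 402]);
translate([1621, 199, 0]) cube([72, 72, 402]);
translate([1621, 438, 0]) cube([72, 72, 402]);


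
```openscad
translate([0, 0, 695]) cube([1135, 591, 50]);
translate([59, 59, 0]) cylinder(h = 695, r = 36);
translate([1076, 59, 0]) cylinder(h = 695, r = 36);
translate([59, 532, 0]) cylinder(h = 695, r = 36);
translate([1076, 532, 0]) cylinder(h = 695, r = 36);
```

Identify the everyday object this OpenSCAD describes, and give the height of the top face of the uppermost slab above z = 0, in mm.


A table. The table height is 745 mm.

A 1135×591×50 slab sits at z = 695 on four Ø72 mm round legs — a table. The top surface is at 695 + 50 = 745 mm.


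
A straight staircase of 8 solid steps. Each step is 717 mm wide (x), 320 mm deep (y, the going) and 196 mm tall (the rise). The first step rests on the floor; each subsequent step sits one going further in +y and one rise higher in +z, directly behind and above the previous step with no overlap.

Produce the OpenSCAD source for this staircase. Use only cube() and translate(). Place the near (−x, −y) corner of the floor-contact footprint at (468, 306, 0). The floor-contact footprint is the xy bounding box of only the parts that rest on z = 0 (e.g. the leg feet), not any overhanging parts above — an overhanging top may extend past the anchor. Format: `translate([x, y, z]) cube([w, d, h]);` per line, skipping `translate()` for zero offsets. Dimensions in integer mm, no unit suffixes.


translate([468, 306, 0]) cube([717, 320, 196]);
translate([468, 626, 196]) cube([717, 320, 196]);
translate([468, 946, 392]) cube([717, 320, 196]);
translate([468, 1266, 588]) cube([717, 320, 196]);
translate([468, 1586, 784]) cube([717, 320, 196]);
translate([468, 1906, 980]) cube([717, 320, 196]);
translate([468, 2226, 1176]) cube([717, 320, 196]);
translate([468, 2546, 1372]) cube([717, 320, 196]);


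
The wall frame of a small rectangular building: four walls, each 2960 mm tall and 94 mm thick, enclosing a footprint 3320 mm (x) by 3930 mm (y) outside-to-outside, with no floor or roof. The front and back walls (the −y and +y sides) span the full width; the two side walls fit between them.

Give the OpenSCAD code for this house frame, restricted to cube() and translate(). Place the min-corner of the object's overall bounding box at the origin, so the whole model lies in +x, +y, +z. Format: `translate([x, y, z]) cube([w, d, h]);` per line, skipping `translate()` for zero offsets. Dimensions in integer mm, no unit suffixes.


cube([3320, 94, 2960]);
translate([0, 3836, 0]) cube([3320, 94, 2960]);
translate([0, 94, 0]) cube([94, 3742, 2960]);
translate([3226, 94, 0]) cube([94, 3742, 2960]);


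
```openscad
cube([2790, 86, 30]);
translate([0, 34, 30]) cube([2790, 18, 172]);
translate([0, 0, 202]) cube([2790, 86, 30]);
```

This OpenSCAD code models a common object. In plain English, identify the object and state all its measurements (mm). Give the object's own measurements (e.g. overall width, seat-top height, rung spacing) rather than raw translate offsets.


An I-beam lying along x, 2790 mm long. Overall section height 232 mm. Two flanges 86 mm wide (y) and 30 mm thick, one on the floor and one at the top; a web 18 mm thick runs between them, centred on the flange width.


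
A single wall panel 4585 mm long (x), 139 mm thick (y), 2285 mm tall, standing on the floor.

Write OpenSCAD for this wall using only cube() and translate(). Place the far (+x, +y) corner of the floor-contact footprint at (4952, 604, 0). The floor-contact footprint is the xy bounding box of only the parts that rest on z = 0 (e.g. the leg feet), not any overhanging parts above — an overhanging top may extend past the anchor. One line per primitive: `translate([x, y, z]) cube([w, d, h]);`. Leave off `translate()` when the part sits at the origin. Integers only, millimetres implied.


translate([367, 465, 0]) cube([4585, 139, 2285]);


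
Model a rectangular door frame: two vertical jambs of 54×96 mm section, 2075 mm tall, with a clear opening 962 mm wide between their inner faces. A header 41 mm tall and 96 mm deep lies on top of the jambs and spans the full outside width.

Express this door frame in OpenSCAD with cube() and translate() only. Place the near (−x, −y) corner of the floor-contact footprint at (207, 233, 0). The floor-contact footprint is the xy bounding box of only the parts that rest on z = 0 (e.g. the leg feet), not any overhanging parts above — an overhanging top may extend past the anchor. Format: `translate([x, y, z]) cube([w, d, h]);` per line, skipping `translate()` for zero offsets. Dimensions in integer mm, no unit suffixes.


translate([207, 233, 0]) cube([54, 96, 2075]);
translate([1223, 233, 0]) cube([54, 96, 2075]);
translate([207, 233, 2075]) cube([1070, 96, 41]);


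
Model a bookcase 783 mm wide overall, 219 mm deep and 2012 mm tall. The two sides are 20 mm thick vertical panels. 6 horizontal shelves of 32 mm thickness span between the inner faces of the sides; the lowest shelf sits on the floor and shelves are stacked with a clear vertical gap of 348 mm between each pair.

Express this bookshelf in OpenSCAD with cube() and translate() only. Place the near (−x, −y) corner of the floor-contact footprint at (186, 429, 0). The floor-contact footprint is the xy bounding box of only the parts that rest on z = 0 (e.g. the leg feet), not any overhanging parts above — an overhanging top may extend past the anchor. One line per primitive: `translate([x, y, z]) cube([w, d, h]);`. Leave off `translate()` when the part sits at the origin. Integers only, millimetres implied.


translate([186, 429, 0]) cube([20, 219, 2012]);
translate([949, 429, 0]) cube([20, 219, 2012]);
translate([206, 429, 0]) cube([743, 219, 32]);
translate([206, 429, 380]) cube([743, 219, 32]);
translate([206, 429, 760]) cube([743, 219, 32]);
translate([206, 429, 1140]) cube([743, 219, 32]);
translate([206, 429, 1520]) cube([743, 219, 32]);
translate([206, 429, 1900]) cube([743, 219, 32]);


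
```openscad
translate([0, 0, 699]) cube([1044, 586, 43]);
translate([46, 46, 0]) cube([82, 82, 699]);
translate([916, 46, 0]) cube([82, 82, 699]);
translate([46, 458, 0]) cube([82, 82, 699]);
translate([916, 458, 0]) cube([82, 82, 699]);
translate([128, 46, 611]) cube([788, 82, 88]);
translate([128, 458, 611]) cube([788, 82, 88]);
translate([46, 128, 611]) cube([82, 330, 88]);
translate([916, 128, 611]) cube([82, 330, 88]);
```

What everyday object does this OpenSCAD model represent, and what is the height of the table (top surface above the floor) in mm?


A table. The table height is 742 mm.

A 1044×586×43 slab sits at z = 699 on four 82 mm square posts — a table. The top surface is at 699 + 43 = 742 mm.


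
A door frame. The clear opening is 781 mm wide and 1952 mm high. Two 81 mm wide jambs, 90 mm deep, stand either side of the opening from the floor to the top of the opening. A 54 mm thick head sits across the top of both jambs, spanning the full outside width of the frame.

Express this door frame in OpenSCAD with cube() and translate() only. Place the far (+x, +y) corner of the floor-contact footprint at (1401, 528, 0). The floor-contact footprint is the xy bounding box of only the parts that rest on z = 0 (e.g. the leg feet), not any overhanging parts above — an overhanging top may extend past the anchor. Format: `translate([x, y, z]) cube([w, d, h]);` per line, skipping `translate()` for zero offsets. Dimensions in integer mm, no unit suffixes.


translate([458, 438, 0]) cube([81, 90, 1952]);
translate([1320, 438, 0]) cube([81, 90, 1952]);
translate([458, 438, 1952]) cube([943, 90, 54]);


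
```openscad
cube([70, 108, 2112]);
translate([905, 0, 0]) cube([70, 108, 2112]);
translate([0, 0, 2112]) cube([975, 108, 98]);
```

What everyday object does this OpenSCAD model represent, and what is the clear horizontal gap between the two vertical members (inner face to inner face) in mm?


A door frame. The clear opening width is 835 mm.

Two 2112 mm tall posts with a header on top — a door frame. The left jamb is 70 mm wide at x = 0; the right jamb starts at x = 905. The clear opening is 905 − 70 = 835 mm.


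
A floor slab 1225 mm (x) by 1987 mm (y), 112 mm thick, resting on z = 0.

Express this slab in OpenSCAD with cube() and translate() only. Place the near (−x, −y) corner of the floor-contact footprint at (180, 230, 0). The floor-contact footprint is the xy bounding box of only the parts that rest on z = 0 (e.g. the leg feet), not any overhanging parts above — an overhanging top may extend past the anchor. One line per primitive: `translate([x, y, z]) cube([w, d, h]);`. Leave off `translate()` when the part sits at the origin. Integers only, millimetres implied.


translate([180, 230, 0]) cube([1225, 1987, 112]);


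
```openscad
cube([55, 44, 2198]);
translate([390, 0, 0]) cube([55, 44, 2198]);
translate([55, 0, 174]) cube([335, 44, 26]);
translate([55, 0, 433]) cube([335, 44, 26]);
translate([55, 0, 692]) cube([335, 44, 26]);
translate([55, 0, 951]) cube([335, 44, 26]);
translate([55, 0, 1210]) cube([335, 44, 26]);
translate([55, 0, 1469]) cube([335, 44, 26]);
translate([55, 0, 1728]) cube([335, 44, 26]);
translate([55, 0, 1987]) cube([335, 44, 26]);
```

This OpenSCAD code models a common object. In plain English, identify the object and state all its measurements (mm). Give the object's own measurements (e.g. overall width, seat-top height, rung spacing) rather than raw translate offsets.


A straight ladder. Two 55×44 mm vertical rails, 2198 mm tall, stand 445 mm apart (outside-to-outside) with their front faces coplanar on the −y side. 8 rungs, each 44 mm deep and 26 mm tall, span between the inner faces of the rails, front faces flush with the rails. The lowest rung's underside is at z = 174 mm and rungs are spaced 259 mm apart (underside to underside).


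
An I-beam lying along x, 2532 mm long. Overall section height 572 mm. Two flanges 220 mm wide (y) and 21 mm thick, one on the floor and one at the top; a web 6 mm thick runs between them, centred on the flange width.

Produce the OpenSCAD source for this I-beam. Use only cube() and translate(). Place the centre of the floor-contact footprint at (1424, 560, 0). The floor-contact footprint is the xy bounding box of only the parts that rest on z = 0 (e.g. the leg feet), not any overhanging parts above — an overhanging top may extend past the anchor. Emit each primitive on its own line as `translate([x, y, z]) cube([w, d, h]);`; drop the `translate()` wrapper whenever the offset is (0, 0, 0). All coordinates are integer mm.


translate([158, 450, 0]) cube([2532, 220, 21]);
translate([158, 557, 21]) cube([2532, 6, 530]);
translate([158, 450, 551]) cube([2532, 220, 21]);


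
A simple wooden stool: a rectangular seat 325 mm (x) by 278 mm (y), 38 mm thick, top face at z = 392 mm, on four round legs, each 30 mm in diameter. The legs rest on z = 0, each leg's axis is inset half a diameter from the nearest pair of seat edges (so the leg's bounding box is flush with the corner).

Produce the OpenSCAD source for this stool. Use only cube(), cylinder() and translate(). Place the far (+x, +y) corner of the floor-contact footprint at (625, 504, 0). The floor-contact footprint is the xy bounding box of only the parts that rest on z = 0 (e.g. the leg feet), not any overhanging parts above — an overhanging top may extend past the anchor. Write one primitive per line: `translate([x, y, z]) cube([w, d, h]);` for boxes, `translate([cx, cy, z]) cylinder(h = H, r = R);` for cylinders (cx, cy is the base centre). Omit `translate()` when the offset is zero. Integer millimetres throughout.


// leg_h = 392 - 38 = 354
translate([300, 226, 354]) cube([325, 278, 38]);
translate([315, 241, 0]) cylinder(h = 354, r = 15);
translate([610, 241, 0]) cylinder(h = 354, r = 15);
translate([315, 489, 0]) cylinder(h = 354, r = 15);
translate([610, 489, 0]) cylinder(h = 354, r = 15);


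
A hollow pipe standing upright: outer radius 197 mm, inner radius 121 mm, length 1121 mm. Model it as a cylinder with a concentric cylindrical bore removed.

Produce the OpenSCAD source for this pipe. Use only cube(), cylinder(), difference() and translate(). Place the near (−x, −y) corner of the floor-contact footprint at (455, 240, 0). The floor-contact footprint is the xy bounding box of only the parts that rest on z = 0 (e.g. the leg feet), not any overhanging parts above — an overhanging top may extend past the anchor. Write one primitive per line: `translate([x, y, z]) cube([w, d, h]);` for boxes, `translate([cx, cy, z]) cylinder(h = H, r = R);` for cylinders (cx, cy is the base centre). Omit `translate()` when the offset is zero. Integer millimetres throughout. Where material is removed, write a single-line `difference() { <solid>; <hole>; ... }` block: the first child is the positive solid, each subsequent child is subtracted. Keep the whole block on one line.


difference() { translate([652, 437, 0]) cylinder(h = 1121, r = 197); translate([652, 437, 0]) cylinder(h = 1121, r = 121); }


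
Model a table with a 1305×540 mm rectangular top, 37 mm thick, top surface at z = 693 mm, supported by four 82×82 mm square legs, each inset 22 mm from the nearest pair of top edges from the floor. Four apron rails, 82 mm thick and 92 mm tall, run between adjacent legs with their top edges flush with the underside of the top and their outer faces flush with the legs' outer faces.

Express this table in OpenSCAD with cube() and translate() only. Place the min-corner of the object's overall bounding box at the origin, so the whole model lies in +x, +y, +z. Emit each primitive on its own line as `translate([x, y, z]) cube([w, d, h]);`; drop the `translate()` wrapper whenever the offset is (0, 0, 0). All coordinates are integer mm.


// leg_h = 693 - 37 = 656
// apron z = 656 - 92 = 564
translate([0, 0, 656]) cube([1305, 540, 37]);
translate([22, 22, 0]) cube([82, 82, 656]);
translate([1201, 22, 0]) cube([82, 82, 656]);
translate([22, 436, 0]) cube([82, 82, 656]);
translate([1201, 436, 0]) cube([82, 82, 656]);
translate([104, 22, 564]) cube([1097, 82, 92]);
translate([104, 436, 564]) cube([1097, 82, 92]);
translate([22, 104, 564]) cube([82, 332, 92]);
translate([1201, 104, 564]) cube([82, 332, 92]);


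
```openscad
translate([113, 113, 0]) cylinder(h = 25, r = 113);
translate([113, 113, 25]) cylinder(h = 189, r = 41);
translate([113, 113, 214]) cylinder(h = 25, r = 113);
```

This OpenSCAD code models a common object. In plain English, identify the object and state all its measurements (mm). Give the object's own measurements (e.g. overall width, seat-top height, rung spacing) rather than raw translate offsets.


A spool: two coaxial disc flanges of radius 113 mm and thickness 25 mm, joined by a core cylinder of radius 41 mm and height 189 mm. The lower flange rests on z = 0 and the three cylinders share a vertical axis.


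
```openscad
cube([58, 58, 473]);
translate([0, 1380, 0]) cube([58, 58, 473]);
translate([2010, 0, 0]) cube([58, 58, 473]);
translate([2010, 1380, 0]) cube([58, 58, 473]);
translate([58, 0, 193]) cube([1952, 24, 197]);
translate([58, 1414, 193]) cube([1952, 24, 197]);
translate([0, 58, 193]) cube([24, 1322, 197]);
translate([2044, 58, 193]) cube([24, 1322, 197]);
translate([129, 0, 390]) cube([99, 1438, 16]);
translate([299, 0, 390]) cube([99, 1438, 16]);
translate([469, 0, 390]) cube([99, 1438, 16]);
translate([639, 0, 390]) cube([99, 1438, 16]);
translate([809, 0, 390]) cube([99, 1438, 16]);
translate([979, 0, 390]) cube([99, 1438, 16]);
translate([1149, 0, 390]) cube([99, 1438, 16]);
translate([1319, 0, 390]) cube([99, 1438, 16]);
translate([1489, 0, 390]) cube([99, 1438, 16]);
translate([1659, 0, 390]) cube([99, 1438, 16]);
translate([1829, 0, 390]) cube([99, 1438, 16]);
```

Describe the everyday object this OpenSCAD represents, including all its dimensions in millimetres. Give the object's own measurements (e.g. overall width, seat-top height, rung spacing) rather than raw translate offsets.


A bed frame 2068 mm long (x) by 1438 mm wide (y). Four 58×58 mm corner posts, 473 mm tall, at the corners of the footprint. Four rails of 24 mm thickness and 197 mm height run between adjacent posts with their undersides at z = 193 mm, their outer faces flush with the outside of the frame (the two x-running rails run between the posts' inner faces; the two y-running rails run between the posts' inner faces). 11 slats, each 99 mm wide (x) and 16 mm thick, lie across the top of the two x-running rails, running the full 1438 mm width of the frame in y; along x they sit between the end posts with a 71 mm gap after the −x posts and between neighbouring slats, leaving 82 mm before the +x posts.


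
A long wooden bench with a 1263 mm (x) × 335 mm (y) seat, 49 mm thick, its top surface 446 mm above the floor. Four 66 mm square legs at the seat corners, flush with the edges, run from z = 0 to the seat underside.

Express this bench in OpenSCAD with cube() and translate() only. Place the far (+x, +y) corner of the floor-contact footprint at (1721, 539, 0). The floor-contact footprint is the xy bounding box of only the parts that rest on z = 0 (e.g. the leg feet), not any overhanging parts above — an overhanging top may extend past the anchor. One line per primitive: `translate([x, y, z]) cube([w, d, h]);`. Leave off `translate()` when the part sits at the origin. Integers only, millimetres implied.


// leg_h = 446 − 49 = 397
translate([458, 204, 397]) cube([1263, 335, 49]);
translate([458, 204, 0]) cube([66, 66, 397]);
translate([458, 473, 0]) cube([66, 66, 397]);
translate([1655, 204, 0]) cube([66, 66, 397]);
translate([1655, 473, 0]) cube([66, 66, 397]);


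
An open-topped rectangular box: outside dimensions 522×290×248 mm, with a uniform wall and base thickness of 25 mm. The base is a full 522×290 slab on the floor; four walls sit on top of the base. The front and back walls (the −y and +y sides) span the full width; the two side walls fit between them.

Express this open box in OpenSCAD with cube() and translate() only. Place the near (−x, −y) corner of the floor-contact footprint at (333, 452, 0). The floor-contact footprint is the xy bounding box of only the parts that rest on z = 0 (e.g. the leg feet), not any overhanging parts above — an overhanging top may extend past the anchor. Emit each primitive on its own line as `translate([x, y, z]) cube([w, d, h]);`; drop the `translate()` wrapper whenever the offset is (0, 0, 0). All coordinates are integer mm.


translate([333, 452, 0]) cube([522, 290, 25]);
translate([333, 452, 25]) cube([522, 25, 223]);
translate([333, 717, 25]) cube([522, 25, 223]);
translate([333, 477, 25]) cube([25, 240, 223]);
translate([830, 477, 25]) cube([25, 240, 223]);


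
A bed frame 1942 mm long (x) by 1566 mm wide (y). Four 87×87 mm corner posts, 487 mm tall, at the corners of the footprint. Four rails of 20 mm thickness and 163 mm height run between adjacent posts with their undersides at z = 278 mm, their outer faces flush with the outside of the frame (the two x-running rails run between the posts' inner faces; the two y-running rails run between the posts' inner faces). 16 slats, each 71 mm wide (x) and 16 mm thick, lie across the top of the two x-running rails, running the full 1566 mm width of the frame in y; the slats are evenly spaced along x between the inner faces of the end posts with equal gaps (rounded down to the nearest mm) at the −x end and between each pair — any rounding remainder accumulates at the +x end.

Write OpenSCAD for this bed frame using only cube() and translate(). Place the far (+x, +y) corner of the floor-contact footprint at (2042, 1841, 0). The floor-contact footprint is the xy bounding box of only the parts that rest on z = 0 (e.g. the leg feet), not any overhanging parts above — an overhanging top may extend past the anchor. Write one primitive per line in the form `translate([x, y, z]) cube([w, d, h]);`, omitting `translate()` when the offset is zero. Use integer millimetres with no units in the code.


translate([100, 275, 0]) cube([87, 87, 487]);
translate([100, 1754, 0]) cube([87, 87, 487]);
translate([1955, 275, 0]) cube([87, 87, 487]);
translate([1955, 1754, 0]) cube([87, 87, 487]);
translate([187, 275, 278]) cube([1768, 20, 163]);
translate([187, 1821, 278]) cube([1768, 20, 163]);
translate([100, 362, 278]) cube([20, 1392, 163]);
translate([2022, 362, 278]) cube([20, 1392, 163]);
translate([224, 275, 441]) cube([71, 1566, 16]);
translate([332, 275, 441]) cube([71, 1566, 16]);
translate([440, 275, 441]) cube([71, 1566, 16]);
translate([548, 275, 441]) cube([71, 1566, 16]);
translate([656, 275, 441]) cube([71, 1566, 16]);
translate([764, 275, 441]) cube([71, 1566, 16]);
translate([872, 275, 441]) cube([71, 1566, 16]);
translate([980, 275, 441]) cube([71, 1566, 16]);
translate([1088, 275, 441]) cube([71, 1566, 16]);
translate([1196, 275, 441]) cube([71, 1566, 16]);
translate([1304, 275, 441]) cube([71, 1566, 16]);
translate([1412, 275, 441]) cube([71, 1566, 16]);
translate([1520, 275, 441]) cube([71, 1566, 16]);
translate([1628, 275, 441]) cube([71, 1566, 16]);
translate([1736, 275, 441]) cube([71, 1566, 16]);
translate([1844, 275, 441]) cube([71, 1566, 16]);


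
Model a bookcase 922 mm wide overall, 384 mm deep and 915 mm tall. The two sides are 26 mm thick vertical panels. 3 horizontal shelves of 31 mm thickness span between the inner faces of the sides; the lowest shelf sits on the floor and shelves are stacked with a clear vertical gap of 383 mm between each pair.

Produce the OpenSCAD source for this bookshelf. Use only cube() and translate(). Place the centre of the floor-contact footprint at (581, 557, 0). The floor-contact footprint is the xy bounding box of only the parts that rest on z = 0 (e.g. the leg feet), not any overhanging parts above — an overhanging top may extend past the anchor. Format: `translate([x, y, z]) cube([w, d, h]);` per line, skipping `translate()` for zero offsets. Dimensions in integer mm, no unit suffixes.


translate([120, 365, 0]) cube([26, 384, 915]);
translate([1016, 365, 0]) cube([26, 384, 915]);
translate([146, 365, 0]) cube([870, 384, 31]);
translate([146, 365, 414]) cube([870, 384, 31]);
translate([146, 365, 828]) cube([870, 384, 31]);


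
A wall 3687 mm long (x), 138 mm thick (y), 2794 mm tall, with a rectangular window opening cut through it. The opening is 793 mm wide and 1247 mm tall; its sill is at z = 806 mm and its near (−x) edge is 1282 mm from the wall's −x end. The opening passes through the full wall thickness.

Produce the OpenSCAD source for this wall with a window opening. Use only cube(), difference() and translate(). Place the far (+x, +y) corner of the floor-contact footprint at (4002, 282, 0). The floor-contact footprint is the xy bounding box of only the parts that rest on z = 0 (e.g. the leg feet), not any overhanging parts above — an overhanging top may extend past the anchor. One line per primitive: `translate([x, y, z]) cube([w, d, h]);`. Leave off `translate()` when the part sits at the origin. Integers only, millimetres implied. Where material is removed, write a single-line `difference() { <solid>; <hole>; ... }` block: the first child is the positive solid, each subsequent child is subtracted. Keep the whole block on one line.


difference() { translate([315, 144, 0]) cube([3687, 138, 2794]); translate([1597, 144, 806]) cube([793, 138, 1247]); }


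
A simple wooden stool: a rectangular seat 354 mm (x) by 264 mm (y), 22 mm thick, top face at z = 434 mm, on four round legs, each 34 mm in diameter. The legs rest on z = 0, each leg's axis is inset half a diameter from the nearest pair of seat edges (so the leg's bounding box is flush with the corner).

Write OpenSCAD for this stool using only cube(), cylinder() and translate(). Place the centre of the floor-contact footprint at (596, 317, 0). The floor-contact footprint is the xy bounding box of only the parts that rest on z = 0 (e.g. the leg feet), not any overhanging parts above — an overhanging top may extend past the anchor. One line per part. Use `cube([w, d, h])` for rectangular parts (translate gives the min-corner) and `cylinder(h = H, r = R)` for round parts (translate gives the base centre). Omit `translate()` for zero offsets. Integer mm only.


// leg_h = 434 - 22 = 412
translate([419, 185, 412]) cube([354, 264, 22]);
translate([436, 202, 0]) cylinder(h = 412, r = 17);
translate([756, 202, 0]) cylinder(h = 412, r = 17);
translate([436, 432, 0]) cylinder(h = 412, r = 17);
translate([756, 432, 0]) cylinder(h = 412, r = 17);


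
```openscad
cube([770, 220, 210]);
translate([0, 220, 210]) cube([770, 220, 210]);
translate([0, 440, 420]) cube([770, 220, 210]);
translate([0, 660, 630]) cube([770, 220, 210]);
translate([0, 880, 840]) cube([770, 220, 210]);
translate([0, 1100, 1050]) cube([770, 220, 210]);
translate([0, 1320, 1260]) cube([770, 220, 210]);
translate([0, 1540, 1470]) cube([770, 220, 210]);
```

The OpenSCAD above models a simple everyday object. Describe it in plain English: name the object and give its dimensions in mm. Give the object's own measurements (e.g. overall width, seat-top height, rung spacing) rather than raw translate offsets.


A straight staircase of 8 solid steps. Each step is 770 mm wide (x), 220 mm deep (y, the going) and 210 mm tall (the rise). The first step rests on the floor; each subsequent step sits one going further in +y and one rise higher in +z, directly behind and above the previous step with no overlap.


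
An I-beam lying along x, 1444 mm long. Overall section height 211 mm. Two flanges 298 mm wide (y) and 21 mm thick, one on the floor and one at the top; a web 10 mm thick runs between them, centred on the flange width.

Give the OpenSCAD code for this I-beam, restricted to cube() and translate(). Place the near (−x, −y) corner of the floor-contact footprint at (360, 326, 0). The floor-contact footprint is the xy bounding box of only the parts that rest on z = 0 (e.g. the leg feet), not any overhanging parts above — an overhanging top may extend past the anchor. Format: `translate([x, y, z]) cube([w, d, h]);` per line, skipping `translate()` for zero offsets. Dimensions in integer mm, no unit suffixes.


translate([360, 326, 0]) cube([1444, 298, 21]);
translate([360, 470, 21]) cube([1444, 10, 169]);
translate([360, 326, 190]) cube([1444, 298, 21]);


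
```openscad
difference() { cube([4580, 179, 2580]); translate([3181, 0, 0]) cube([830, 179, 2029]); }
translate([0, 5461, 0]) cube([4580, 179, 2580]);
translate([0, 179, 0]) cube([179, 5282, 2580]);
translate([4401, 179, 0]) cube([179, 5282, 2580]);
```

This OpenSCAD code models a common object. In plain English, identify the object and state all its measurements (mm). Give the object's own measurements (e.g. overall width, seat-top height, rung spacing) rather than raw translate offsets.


A single room: four walls, each 2580 mm tall and 179 mm thick, enclosing an outside footprint 4580×5640 mm (x × y), no floor or roof. The front and back walls (−y and +y sides) run the full x-width; the side walls fit between their inner faces. A door opening 830 mm wide and 2029 mm tall is cut through the front wall from the floor up, its −x edge 3181 mm from the wall's −x end.


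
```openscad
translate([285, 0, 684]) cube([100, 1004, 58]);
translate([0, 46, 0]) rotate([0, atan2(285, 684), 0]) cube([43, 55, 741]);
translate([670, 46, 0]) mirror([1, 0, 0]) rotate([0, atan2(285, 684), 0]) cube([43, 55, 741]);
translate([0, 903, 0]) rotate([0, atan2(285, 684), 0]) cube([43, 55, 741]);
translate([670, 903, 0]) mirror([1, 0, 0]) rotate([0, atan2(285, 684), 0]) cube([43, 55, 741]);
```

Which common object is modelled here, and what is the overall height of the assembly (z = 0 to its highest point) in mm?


A sawhorse. The overall height is 742 mm.

A beam across two mirrored pairs of raked legs — a sawhorse. The beam's underside is at z = 684 (matching the legs' vertical rise in atan2(285, 684)) and the beam is 58 mm tall, so its top is at 684 + 58 = 742 mm. The raked legs top out at the beam's underside, so that is the highest point.


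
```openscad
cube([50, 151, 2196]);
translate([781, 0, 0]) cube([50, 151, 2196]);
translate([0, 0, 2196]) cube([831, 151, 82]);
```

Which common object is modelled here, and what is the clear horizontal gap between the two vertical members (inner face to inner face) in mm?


A door frame. The clear opening width is 731 mm.

Two 2196 mm tall posts with a header on top — a door frame. The left jamb is 50 mm wide at x = 0; the right jamb starts at x = 781. The clear opening is 781 − 50 = 731 mm.


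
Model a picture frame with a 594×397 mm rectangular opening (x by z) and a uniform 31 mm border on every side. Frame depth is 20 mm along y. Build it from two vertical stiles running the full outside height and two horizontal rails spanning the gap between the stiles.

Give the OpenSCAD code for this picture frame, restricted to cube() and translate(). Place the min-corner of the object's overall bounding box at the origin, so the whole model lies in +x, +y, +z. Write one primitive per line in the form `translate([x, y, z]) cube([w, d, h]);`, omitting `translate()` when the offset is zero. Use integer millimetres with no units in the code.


cube([31, 20, 459]);
translate([625, 0, 0]) cube([31, 20, 459]);
translate([31, 0, 0]) cube([594, 20, 31]);
translate([31, 0, 428]) cube([594, 20, 31]);


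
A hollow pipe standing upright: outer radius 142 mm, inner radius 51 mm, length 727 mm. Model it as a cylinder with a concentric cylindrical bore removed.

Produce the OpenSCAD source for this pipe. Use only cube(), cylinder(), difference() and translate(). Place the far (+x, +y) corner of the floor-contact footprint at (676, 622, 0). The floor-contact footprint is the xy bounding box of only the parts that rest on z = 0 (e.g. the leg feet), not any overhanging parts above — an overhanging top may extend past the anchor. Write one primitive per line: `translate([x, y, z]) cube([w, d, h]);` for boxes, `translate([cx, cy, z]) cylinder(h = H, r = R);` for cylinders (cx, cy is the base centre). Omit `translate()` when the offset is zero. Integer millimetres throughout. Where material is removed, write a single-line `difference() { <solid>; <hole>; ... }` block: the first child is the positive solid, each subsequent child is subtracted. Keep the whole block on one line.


difference() { translate([534, 480, 0]) cylinder(h = 727, r = 142); translate([534, 480, 0]) cylinder(h = 727, r = 51); }


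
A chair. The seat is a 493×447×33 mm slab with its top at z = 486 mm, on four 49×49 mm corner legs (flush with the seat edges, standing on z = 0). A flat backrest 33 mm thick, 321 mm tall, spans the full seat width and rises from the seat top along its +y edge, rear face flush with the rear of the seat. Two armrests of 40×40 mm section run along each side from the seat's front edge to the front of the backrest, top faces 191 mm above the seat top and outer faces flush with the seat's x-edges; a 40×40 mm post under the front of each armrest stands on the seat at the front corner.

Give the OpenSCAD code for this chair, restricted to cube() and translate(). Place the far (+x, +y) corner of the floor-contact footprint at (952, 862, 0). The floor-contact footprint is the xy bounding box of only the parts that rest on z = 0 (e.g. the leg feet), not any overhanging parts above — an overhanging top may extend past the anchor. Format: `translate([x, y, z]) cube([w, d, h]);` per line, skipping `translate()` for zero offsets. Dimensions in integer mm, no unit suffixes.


// leg_h = 486 - 33 = 453
// arm post h = 191 - 40 = 151
translate([459, 415, 453]) cube([493, 447, 33]);
translate([459, 415, 0]) cube([49, 49, 453]);
translate([903, 415, 0]) cube([49, 49, 453]);
translate([459, 813, 0]) cube([49, 49, 453]);
translate([903, 813, 0]) cube([49, 49, 453]);
translate([459, 829, 486]) cube([493, 33, 321]);
translate([459, 415, 637]) cube([40, 414, 40]);
translate([912, 415, 637]) cube([40, 414, 40]);
translate([459, 415, 486]) cube([40, 40, 151]);
translate([912, 415, 486]) cube([40, 40, 151]);
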